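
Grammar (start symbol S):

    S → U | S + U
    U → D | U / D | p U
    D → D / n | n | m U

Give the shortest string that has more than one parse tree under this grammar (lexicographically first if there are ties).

n / n

length 1: no string has ≥2 trees
length 2: no string has ≥2 trees
length 3: n / n has 2 parse trees

Two derivations of n / n:
  S ⇒ U ⇒ D ⇒ D / n ⇒ n / n
  S ⇒ U ⇒ U / D ⇒ D / D ⇒ n / D ⇒ n / n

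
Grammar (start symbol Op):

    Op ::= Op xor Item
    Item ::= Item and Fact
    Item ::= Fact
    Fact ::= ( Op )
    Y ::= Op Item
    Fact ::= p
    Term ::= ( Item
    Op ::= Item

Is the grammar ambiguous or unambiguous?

(Y, Term are unreachable from Op, so their rules don't affect L(Op).) The grammar is stratified — Op handles 'xor' (left-recursive), Item handles 'and', Fact atoms. Each operator has a fixed associativity and precedence level, so every string has one parse.

Unambiguous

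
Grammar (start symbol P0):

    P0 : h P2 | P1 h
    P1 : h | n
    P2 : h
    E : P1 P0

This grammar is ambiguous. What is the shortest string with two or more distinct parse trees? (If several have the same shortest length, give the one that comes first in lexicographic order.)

h h

length 2: h h has 2 parse trees

Two derivations of h h:
  P0 ⇒ h P2 ⇒ h h
  P0 ⇒ P1 h ⇒ h h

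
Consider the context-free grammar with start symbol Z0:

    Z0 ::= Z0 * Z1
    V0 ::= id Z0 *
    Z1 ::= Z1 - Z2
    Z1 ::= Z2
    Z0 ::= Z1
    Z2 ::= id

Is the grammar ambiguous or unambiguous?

Unambiguous

(V0 is unreachable from Z0, so its rules don't affect L(Z0).) This is a standard precedence ladder (Z0 over Z1 over Z2), with each level left-recursive on its own operator ('*' at Z0, '-' at Z1). That structure is LR(1), hence unambiguous.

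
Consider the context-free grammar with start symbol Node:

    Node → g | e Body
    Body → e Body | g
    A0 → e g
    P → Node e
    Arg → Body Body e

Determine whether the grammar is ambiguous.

Only Node, Body are reachable from Node; ignoring the rest: Restricted to the reachable nonterminals, every rule has the form A → t or A → t B, and no two rules for the same A share a first terminal. The grammar encodes a DFA — one run per string.

Unambiguous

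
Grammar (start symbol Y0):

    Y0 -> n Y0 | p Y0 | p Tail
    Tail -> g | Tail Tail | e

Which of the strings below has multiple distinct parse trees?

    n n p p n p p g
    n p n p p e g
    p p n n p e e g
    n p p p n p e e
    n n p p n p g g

p p n n p e e g

n n p p n p p g: 1 tree
n p n p p e g: 1 tree
p p n n p e e g: 2 trees
n p p p n p e e: 1 tree
n n p p n p g g: 1 tree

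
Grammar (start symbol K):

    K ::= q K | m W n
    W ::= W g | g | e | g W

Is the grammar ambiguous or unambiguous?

Witness: m g g n

Derivation 1: K ⇒ m W n ⇒ m W g n ⇒ m g g n
Derivation 2: K ⇒ m W n ⇒ m g W n ⇒ m g g n

Two distinct leftmost derivations for the same string.

Ambiguous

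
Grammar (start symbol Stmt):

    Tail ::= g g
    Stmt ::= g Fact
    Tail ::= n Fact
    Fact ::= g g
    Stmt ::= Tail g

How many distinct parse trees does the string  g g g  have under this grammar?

2

Parse trees for g g g:
  [Stmt g [Fact g g]]
  [Stmt [Tail g g] g]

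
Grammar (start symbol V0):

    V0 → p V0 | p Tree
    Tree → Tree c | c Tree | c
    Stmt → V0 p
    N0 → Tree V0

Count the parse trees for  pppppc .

Parse trees for pppppc:
  [V0 p [V0 p [V0 p [V0 p [V0 p [Tree c]]]]]]

1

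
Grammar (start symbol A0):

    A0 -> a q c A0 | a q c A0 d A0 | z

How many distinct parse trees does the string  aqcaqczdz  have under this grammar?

2

Parse trees for aqcaqczdz:
  [A0 a q c [A0 a q c [A0 z] d [A0 z]]]
  [A0 a q c [A0 a q c [A0 z]] d [A0 z]]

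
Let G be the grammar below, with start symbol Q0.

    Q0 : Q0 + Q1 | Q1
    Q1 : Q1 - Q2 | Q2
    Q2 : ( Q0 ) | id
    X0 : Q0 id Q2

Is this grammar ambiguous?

(X0 is unreachable from Q0, so its rules don't affect L(Q0).) Q0 → Q0 + Q1 | Q1  ;  Q1 → Q1 - Q2 | Q2  — a left-associative chain with Q2 at the bottom. Each string factors uniquely by precedence.

Unambiguous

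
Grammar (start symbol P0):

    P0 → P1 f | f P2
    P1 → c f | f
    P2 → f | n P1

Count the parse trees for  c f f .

1

Parse trees for c f f:
  [P0 [P1 c f] f]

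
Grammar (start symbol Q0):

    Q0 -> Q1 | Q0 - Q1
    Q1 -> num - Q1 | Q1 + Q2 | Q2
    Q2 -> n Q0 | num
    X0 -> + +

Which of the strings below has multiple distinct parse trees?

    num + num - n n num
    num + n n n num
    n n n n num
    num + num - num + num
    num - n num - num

num + num - n n num: 1 tree
num + n n n num: 1 tree
n n n n num: 1 tree
num + num - num + num: 1 tree
num - n num - num: 6 trees

num - n num - num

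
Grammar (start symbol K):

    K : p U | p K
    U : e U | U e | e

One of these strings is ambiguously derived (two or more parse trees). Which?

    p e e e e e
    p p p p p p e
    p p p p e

p e e e e e: 16 trees
p p p p p p e: 1 tree
p p p p e: 1 tree

p e e e e e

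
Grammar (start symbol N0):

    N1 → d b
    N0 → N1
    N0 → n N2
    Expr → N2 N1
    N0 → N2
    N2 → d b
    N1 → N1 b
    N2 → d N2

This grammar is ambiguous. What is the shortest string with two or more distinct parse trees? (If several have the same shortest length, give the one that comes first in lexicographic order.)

length 2: d b has 2 parse trees

Two derivations of d b:
  N0 ⇒ N1 ⇒ d b
  N0 ⇒ N2 ⇒ d b

d b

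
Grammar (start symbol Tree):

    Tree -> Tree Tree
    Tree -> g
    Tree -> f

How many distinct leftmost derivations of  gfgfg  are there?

Parse trees for gfgfg (showing first 6 of 14):
  [Tree [Tree g] [Tree [Tree f] [Tree [Tree g] [Tree [Tree f] [Tree g]]]]]
  [Tree [Tree g] [Tree [Tree f] [Tree [Tree [Tree g] [Tree f]] [Tree g]]]]
  [Tree [Tree g] [Tree [Tree [Tree f] [Tree g]] [Tree [Tree f] [Tree g]]]]
  [Tree [Tree g] [Tree [Tree [Tree f] [Tree [Tree g] [Tree f]]] [Tree g]]]
  [Tree [Tree g] [Tree [Tree [Tree [Tree f] [Tree g]] [Tree f]] [Tree g]]]
  [Tree [Tree [Tree g] [Tree f]] [Tree [Tree g] [Tree [Tree f] [Tree g]]]]

14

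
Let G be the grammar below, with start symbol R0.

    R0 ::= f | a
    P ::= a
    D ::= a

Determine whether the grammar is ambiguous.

Only R0 is reachable from R0; ignoring the rest: Each reachable nonterminal has at most one production per leading terminal, and all productions are right-linear; the derivation is determined token-by-token.

Unambiguous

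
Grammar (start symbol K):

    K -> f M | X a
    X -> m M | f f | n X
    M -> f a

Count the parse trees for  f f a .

Parse trees for f f a:
  [K f [M f a]]
  [K [X f f] a]

2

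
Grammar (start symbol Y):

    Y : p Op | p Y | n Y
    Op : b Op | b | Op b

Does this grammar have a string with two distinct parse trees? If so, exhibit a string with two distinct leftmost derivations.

Ambiguous

Witness: p b b

Derivation 1: Y ⇒ p Op ⇒ p b Op ⇒ p b b
Derivation 2: Y ⇒ p Op ⇒ p Op b ⇒ p b b

Two distinct leftmost derivations for the same string.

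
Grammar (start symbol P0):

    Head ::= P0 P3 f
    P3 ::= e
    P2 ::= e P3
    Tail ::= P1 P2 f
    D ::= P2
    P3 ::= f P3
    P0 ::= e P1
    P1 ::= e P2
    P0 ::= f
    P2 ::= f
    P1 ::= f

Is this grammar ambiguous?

Unambiguous

(D, Head, Tail are unreachable from P0, so their rules don't affect L(P0).) The reachable rules are right-linear with at most one rule per (nonterminal, next-terminal) pair. Each input token forces the next rule, so parsing is deterministic.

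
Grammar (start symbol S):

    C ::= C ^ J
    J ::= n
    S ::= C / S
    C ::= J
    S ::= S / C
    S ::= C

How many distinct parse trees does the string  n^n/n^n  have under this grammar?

2

Parse trees for n^n/n^n:
  [S [C [C [J n]] ^ [J n]] / [S [C [C [J n]] ^ [J n]]]]
  [S [S [C [C [J n]] ^ [J n]]] / [C [C [J n]] ^ [J n]]]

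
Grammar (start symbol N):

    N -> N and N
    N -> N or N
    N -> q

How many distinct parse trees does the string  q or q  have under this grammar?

Parse trees for q or q:
  [N [N q] or [N q]]

1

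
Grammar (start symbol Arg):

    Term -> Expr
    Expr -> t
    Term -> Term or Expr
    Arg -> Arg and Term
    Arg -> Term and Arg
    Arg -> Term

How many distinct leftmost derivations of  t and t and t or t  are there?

4

Parse trees for t and t and t or t:
  [Arg [Arg [Arg [Term [Expr t]]] and [Term [Expr t]]] and [Term [Term [Expr t]] or [Expr t]]]
  [Arg [Arg [Term [Expr t]] and [Arg [Term [Expr t]]]] and [Term [Term [Expr t]] or [Expr t]]]
  [Arg [Term [Expr t]] and [Arg [Arg [Term [Expr t]]] and [Term [Term [Expr t]] or [Expr t]]]]
  [Arg [Term [Expr t]] and [Arg [Term [Expr t]] and [Arg [Term [Term [Expr t]] or [Expr t]]]]]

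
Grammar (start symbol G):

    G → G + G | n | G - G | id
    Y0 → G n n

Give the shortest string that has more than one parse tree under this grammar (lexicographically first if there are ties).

length 1: no string has ≥2 trees
length 3: no string has ≥2 trees
length 5: id + id + id has 2 parse trees

Two derivations of id + id + id:
  G ⇒ G + G ⇒ G + G + G ⇒ id + G + G ⇒ id + id + G ⇒ id + id + id
  G ⇒ G + G ⇒ id + G ⇒ id + G + G ⇒ id + id + G ⇒ id + id + id

id + id + id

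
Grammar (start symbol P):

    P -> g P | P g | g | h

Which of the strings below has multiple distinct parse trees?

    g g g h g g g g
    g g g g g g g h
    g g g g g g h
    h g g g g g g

g g g h g g g g

g g g h g g g g: 35 trees
g g g g g g g h: 1 tree
g g g g g g h: 1 tree
h g g g g g g: 1 tree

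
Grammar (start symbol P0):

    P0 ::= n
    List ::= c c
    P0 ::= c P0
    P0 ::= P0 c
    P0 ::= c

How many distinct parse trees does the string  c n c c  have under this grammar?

3

Parse trees for c n c c:
  [P0 c [P0 [P0 [P0 n] c] c]]
  [P0 [P0 c [P0 [P0 n] c]] c]
  [P0 [P0 [P0 c [P0 n]] c] c]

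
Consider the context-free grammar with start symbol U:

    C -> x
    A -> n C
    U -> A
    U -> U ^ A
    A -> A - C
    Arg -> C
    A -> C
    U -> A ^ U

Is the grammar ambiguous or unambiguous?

Witness: x ^ x

Derivation 1: U ⇒ U ^ A ⇒ A ^ A ⇒ C ^ A ⇒ x ^ A ⇒ x ^ C ⇒ x ^ x
Derivation 2: U ⇒ A ^ U ⇒ C ^ U ⇒ x ^ U ⇒ x ^ A ⇒ x ^ C ⇒ x ^ x

Two distinct leftmost derivations for the same string.

Ambiguous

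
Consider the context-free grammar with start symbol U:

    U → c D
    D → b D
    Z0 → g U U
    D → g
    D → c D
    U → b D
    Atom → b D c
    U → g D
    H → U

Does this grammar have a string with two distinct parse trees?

Only U, D are reachable from U; ignoring the rest: Each reachable nonterminal has at most one production per leading terminal, and all productions are right-linear; the derivation is determined token-by-token.

Unambiguous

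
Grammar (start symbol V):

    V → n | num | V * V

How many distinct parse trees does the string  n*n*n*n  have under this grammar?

5

Parse trees for n*n*n*n:
  [V [V n] * [V [V n] * [V [V n] * [V n]]]]
  [V [V n] * [V [V [V n] * [V n]] * [V n]]]
  [V [V [V n] * [V n]] * [V [V n] * [V n]]]
  [V [V [V n] * [V [V n] * [V n]]] * [V n]]
  [V [V [V [V n] * [V n]] * [V n]] * [V n]]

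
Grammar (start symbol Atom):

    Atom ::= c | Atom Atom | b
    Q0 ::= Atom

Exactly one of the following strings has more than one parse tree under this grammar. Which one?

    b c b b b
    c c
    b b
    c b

b c b b b

b c b b b: 14 trees
c c: 1 tree
b b: 1 tree
c b: 1 tree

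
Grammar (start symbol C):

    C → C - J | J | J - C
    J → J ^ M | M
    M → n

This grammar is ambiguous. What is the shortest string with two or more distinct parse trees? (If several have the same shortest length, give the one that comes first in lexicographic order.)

n - n

length 1: no string has ≥2 trees
length 3: n - n has 2 parse trees

Two derivations of n - n:
  C ⇒ C - J ⇒ J - J ⇒ M - J ⇒ n - J ⇒ n - M ⇒ n - n
  C ⇒ J - C ⇒ M - C ⇒ n - C ⇒ n - J ⇒ n - M ⇒ n - n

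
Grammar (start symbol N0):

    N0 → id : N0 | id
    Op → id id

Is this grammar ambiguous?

Only N0 is reachable from N0; ignoring the rest: Right-recursive list with a separator: after each atom, whether the separator follows determines the rule. One parse per string.

Unambiguous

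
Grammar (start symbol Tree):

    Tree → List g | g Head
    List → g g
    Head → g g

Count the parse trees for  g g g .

Parse trees for g g g:
  [Tree [List g g] g]
  [Tree g [Head g g]]

2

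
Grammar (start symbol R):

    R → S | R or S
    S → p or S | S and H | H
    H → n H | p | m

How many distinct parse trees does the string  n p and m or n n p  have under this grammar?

1

Parse trees for n p and m or n n p:
  [R [R [S [S [H n [H p]]] and [H m]]] or [S [H n [H n [H p]]]]]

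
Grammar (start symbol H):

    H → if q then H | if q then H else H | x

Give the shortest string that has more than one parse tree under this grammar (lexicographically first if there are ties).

length 1: no string has ≥2 trees
length 4: no string has ≥2 trees
length 6: no string has ≥2 trees
length 7: no string has ≥2 trees
length 9: if q then if q then x else x has 2 parse trees

Two derivations of if q then if q then x else x:
  H ⇒ if q then H ⇒ if q then if q then H else H ⇒ if q then if q then x else H ⇒ if q then if q then x else x
  H ⇒ if q then H else H ⇒ if q then if q then H else H ⇒ if q then if q then x else H ⇒ if q then if q then x else x

if q then if q then x else x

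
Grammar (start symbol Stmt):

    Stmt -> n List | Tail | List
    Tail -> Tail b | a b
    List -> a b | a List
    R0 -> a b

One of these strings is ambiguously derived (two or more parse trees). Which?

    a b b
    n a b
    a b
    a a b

a b

a b b: 1 tree
n a b: 1 tree
a b: 2 trees
a a b: 1 tree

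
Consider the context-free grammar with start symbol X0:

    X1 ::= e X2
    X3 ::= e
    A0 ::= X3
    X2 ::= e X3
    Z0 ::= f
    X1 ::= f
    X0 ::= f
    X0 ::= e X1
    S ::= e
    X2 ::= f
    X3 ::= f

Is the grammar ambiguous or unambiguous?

Unambiguous

(Z0, S, A0 are unreachable from X0, so their rules don't affect L(X0).) Each reachable nonterminal has at most one production per leading terminal, and all productions are right-linear; the derivation is determined token-by-token.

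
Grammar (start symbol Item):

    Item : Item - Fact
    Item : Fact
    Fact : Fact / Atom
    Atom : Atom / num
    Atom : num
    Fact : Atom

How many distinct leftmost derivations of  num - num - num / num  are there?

2

Parse trees for num - num - num / num:
  [Item [Item [Item [Fact [Atom num]]] - [Fact [Atom num]]] - [Fact [Fact [Atom num]] / [Atom num]]]
  [Item [Item [Item [Fact [Atom num]]] - [Fact [Atom num]]] - [Fact [Atom [Atom num] / num]]]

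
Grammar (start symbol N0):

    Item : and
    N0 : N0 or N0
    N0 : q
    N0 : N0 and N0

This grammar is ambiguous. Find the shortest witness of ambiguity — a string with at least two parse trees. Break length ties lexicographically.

q and q and q

length 1: no string has ≥2 trees
length 3: no string has ≥2 trees
length 5: q and q and q has 2 parse trees

Two derivations of q and q and q:
  N0 ⇒ N0 and N0 ⇒ q and N0 ⇒ q and N0 and N0 ⇒ q and q and N0 ⇒ q and q and q
  N0 ⇒ N0 and N0 ⇒ N0 and N0 and N0 ⇒ q and N0 and N0 ⇒ q and q and N0 ⇒ q and q and q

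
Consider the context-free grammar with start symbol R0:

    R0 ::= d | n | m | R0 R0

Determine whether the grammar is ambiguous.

Ambiguous

Witness: d d d

Derivation 1: R0 ⇒ R0 R0 ⇒ d R0 ⇒ d R0 R0 ⇒ d d R0 ⇒ d d d
Derivation 2: R0 ⇒ R0 R0 ⇒ R0 R0 R0 ⇒ d R0 R0 ⇒ d d R0 ⇒ d d d

Two distinct leftmost derivations for the same string.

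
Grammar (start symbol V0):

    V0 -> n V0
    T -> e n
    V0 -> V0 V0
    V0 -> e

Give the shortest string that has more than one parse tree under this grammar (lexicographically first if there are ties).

length 1: no string has ≥2 trees
length 2: no string has ≥2 trees
length 3: e e e has 2 parse trees

Two derivations of e e e:
  V0 ⇒ V0 V0 ⇒ V0 V0 V0 ⇒ e V0 V0 ⇒ e e V0 ⇒ e e e
  V0 ⇒ V0 V0 ⇒ e V0 ⇒ e V0 V0 ⇒ e e V0 ⇒ e e e

e e e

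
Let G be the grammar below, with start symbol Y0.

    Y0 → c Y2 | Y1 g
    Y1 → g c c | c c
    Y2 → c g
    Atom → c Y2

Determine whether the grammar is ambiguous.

Witness: c c g

Derivation 1: Y0 ⇒ c Y2 ⇒ c c g
Derivation 2: Y0 ⇒ Y1 g ⇒ c c g

Two distinct leftmost derivations for the same string.

Ambiguous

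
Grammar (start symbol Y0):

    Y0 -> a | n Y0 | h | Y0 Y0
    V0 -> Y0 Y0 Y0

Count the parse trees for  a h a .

2

Parse trees for a h a:
  [Y0 [Y0 a] [Y0 [Y0 h] [Y0 a]]]
  [Y0 [Y0 [Y0 a] [Y0 h]] [Y0 a]]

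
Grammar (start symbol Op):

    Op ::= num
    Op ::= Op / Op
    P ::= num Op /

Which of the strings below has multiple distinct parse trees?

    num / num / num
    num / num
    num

num / num / num: 2 trees
num / num: 1 tree
num: 1 tree

num / num / num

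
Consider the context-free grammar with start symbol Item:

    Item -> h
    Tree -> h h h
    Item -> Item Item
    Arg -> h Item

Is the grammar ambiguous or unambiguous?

Ambiguous

Witness: h h h

Derivation 1: Item ⇒ Item Item ⇒ h Item ⇒ h Item Item ⇒ h h Item ⇒ h h h
Derivation 2: Item ⇒ Item Item ⇒ Item Item Item ⇒ h Item Item ⇒ h h Item ⇒ h h h

Two distinct leftmost derivations for the same string.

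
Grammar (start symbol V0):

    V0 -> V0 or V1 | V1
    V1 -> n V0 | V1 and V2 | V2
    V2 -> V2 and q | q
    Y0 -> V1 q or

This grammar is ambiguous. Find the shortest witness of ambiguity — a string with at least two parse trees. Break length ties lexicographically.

length 1: no string has ≥2 trees
length 2: no string has ≥2 trees
length 3: q and q has 2 parse trees

Two derivations of q and q:
  V0 ⇒ V1 ⇒ V1 and V2 ⇒ V2 and V2 ⇒ q and V2 ⇒ q and q
  V0 ⇒ V1 ⇒ V2 ⇒ V2 and q ⇒ q and q

q and q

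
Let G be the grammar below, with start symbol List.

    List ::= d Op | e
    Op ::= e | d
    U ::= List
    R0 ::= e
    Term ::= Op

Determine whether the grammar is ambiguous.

(U, R0, Term are unreachable from List, so their rules don't affect L(List).) Restricted to the reachable nonterminals, every rule has the form A → t or A → t B, and no two rules for the same A share a first terminal. The grammar encodes a DFA — one run per string.

Unambiguous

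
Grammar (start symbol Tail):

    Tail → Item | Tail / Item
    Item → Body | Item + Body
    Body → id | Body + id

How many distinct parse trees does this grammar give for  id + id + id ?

4

Parse trees for id + id + id:
  [Tail [Item [Body [Body [Body id] + id] + id]]]
  [Tail [Item [Item [Body id]] + [Body [Body id] + id]]]
  [Tail [Item [Item [Body [Body id] + id]] + [Body id]]]
  [Tail [Item [Item [Item [Body id]] + [Body id]] + [Body id]]]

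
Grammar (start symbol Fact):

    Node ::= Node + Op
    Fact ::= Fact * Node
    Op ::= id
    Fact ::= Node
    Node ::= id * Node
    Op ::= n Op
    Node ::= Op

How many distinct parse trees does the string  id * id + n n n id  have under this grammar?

3

Parse trees for id * id + n n n id:
  [Fact [Fact [Node [Op id]]] * [Node [Node [Op id]] + [Op n [Op n [Op n [Op id]]]]]]
  [Fact [Node [Node id * [Node [Op id]]] + [Op n [Op n [Op n [Op id]]]]]]
  [Fact [Node id * [Node [Node [Op id]] + [Op n [Op n [Op n [Op id]]]]]]]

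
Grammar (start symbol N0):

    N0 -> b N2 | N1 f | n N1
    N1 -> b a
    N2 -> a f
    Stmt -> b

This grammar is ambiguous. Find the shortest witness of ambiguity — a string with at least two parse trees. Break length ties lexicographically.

b a f

length 3: b a f has 2 parse trees

Two derivations of b a f:
  N0 ⇒ b N2 ⇒ b a f
  N0 ⇒ N1 f ⇒ b a f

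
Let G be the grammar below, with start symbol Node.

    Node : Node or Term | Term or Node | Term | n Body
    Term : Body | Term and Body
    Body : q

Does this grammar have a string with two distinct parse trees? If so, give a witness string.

Ambiguous

Witness: q or q

Derivation 1: Node ⇒ Node or Term ⇒ Term or Term ⇒ Body or Term ⇒ q or Term ⇒ q or Body ⇒ q or q
Derivation 2: Node ⇒ Term or Node ⇒ Body or Node ⇒ q or Node ⇒ q or Term ⇒ q or Body ⇒ q or q

Two distinct leftmost derivations for the same string.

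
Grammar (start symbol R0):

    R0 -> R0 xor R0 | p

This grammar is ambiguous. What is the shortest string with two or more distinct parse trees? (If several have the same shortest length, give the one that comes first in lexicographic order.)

p xor p xor p

length 1: no string has ≥2 trees
length 3: no string has ≥2 trees
length 5: p xor p xor p has 2 parse trees

Two derivations of p xor p xor p:
  R0 ⇒ R0 xor R0 ⇒ R0 xor R0 xor R0 ⇒ p xor R0 xor R0 ⇒ p xor p xor R0 ⇒ p xor p xor p
  R0 ⇒ R0 xor R0 ⇒ p xor R0 ⇒ p xor R0 xor R0 ⇒ p xor p xor R0 ⇒ p xor p xor p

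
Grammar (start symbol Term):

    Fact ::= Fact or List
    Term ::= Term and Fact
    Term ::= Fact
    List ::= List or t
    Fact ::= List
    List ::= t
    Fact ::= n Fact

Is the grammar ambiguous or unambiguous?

Ambiguous

Witness: t or t

Derivation 1: Term ⇒ Fact ⇒ Fact or List ⇒ List or List ⇒ t or List ⇒ t or t
Derivation 2: Term ⇒ Fact ⇒ List ⇒ List or t ⇒ t or t

Two distinct leftmost derivations for the same string.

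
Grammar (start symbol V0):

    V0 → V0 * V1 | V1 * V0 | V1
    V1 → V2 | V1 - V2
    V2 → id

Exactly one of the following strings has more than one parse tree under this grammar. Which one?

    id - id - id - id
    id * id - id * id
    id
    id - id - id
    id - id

id - id - id - id: 1 tree
id * id - id * id: 4 trees
id: 1 tree
id - id - id: 1 tree
id - id: 1 tree

id * id - id * id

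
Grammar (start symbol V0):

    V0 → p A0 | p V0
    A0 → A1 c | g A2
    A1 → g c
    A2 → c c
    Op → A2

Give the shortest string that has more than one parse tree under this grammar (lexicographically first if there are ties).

p g c c

length 4: p g c c has 2 parse trees

Two derivations of p g c c:
  V0 ⇒ p A0 ⇒ p A1 c ⇒ p g c c
  V0 ⇒ p A0 ⇒ p g A2 ⇒ p g c c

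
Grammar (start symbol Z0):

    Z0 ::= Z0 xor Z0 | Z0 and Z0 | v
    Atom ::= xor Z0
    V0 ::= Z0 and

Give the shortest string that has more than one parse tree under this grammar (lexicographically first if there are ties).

length 1: no string has ≥2 trees
length 3: no string has ≥2 trees
length 5: v and v and v has 2 parse trees

Two derivations of v and v and v:
  Z0 ⇒ Z0 and Z0 ⇒ Z0 and Z0 and Z0 ⇒ v and Z0 and Z0 ⇒ v and v and Z0 ⇒ v and v and v
  Z0 ⇒ Z0 and Z0 ⇒ v and Z0 ⇒ v and Z0 and Z0 ⇒ v and v and Z0 ⇒ v and v and v

v and v and v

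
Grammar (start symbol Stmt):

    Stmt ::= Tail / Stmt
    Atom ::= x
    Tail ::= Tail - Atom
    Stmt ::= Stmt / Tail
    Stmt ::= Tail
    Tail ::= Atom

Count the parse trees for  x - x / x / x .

Parse trees for x - x / x / x:
  [Stmt [Tail [Tail [Atom x]] - [Atom x]] / [Stmt [Tail [Atom x]] / [Stmt [Tail [Atom x]]]]]
  [Stmt [Tail [Tail [Atom x]] - [Atom x]] / [Stmt [Stmt [Tail [Atom x]]] / [Tail [Atom x]]]]
  [Stmt [Stmt [Tail [Tail [Atom x]] - [Atom x]] / [Stmt [Tail [Atom x]]]] / [Tail [Atom x]]]
  [Stmt [Stmt [Stmt [Tail [Tail [Atom x]] - [Atom x]]] / [Tail [Atom x]]] / [Tail [Atom x]]]

4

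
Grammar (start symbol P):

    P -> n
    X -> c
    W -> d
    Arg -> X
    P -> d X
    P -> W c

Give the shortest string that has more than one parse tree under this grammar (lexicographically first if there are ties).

length 1: no string has ≥2 trees
length 2: d c has 2 parse trees

Two derivations of d c:
  P ⇒ d X ⇒ d c
  P ⇒ W c ⇒ d c

d c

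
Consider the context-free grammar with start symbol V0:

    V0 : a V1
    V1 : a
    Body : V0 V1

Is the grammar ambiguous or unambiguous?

(Body is unreachable from V0, so its rules don't affect L(V0).) Each reachable nonterminal has at most one production per leading terminal, and all productions are right-linear; the derivation is determined token-by-token.

Unambiguous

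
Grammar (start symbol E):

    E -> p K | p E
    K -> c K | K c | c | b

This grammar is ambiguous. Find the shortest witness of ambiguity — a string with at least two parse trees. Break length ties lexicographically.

length 2: no string has ≥2 trees
length 3: p c c has 2 parse trees

Two derivations of p c c:
  E ⇒ p K ⇒ p c K ⇒ p c c
  E ⇒ p K ⇒ p K c ⇒ p c c

p c c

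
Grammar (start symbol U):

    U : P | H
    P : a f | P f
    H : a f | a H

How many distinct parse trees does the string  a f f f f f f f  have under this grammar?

Parse trees for a f f f f f f f:
  [U [P [P [P [P [P [P [P a f] f] f] f] f] f] f]]

1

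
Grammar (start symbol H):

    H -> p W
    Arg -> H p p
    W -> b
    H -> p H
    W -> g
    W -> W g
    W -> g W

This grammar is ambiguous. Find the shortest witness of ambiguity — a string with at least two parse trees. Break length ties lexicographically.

length 2: no string has ≥2 trees
length 3: p g g has 2 parse trees

Two derivations of p g g:
  H ⇒ p W ⇒ p W g ⇒ p g g
  H ⇒ p W ⇒ p g W ⇒ p g g

p g g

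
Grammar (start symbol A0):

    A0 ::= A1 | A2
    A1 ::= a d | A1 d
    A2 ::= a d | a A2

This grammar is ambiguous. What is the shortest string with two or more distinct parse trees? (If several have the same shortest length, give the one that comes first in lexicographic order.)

a d

length 2: a d has 2 parse trees

Two derivations of a d:
  A0 ⇒ A1 ⇒ a d
  A0 ⇒ A2 ⇒ a d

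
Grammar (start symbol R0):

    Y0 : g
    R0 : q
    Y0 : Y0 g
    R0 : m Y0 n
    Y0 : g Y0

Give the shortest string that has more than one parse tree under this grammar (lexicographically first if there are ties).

length 1: no string has ≥2 trees
length 3: no string has ≥2 trees
length 4: m g g n has 2 parse trees

Two derivations of m g g n:
  R0 ⇒ m Y0 n ⇒ m Y0 g n ⇒ m g g n
  R0 ⇒ m Y0 n ⇒ m g Y0 n ⇒ m g g n

m g g n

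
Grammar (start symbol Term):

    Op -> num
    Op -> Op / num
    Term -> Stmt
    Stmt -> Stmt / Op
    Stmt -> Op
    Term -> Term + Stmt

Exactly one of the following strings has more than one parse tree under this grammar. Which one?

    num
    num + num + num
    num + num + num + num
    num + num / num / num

num + num / num / num

num: 1 tree
num + num + num: 1 tree
num + num + num + num: 1 tree
num + num / num / num: 4 trees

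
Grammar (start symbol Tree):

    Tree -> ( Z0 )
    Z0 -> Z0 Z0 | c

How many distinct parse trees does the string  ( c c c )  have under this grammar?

Parse trees for ( c c c ):
  [Tree ( [Z0 [Z0 c] [Z0 [Z0 c] [Z0 c]]] )]
  [Tree ( [Z0 [Z0 [Z0 c] [Z0 c]] [Z0 c]] )]

2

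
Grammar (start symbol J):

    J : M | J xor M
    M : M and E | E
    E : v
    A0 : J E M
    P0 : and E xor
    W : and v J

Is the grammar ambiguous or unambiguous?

Only J, M, E are reachable from J; ignoring the rest: The grammar is stratified — J handles 'xor' (left-recursive), M handles 'and', E atoms. Each operator has a fixed associativity and precedence level, so every string has one parse.

Unambiguous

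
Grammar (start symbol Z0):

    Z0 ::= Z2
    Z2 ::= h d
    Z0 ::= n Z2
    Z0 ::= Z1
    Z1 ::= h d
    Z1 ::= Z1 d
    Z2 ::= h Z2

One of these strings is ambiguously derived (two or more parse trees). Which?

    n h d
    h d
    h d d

n h d: 1 tree
h d: 2 trees
h d d: 1 tree

h d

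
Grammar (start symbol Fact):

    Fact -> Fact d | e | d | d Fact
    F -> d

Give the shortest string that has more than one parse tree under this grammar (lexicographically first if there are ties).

d d

length 1: no string has ≥2 trees
length 2: d d has 2 parse trees

Two derivations of d d:
  Fact ⇒ Fact d ⇒ d d
  Fact ⇒ d Fact ⇒ d d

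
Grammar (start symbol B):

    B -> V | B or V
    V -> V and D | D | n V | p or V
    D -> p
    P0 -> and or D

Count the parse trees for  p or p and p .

3

Parse trees for p or p and p:
  [B [V [V p or [V [D p]]] and [D p]]]
  [B [V p or [V [V [D p]] and [D p]]]]
  [B [B [V [D p]]] or [V [V [D p]] and [D p]]]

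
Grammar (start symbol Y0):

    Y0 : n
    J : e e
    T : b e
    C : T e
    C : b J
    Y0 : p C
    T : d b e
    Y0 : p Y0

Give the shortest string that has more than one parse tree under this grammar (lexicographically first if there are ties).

p b e e

length 1: no string has ≥2 trees
length 2: no string has ≥2 trees
length 3: no string has ≥2 trees
length 4: p b e e has 2 parse trees

Two derivations of p b e e:
  Y0 ⇒ p C ⇒ p T e ⇒ p b e e
  Y0 ⇒ p C ⇒ p b J ⇒ p b e e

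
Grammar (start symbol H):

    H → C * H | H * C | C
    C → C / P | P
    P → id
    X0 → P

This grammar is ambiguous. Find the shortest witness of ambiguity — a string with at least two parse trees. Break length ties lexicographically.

length 1: no string has ≥2 trees
length 3: id * id has 2 parse trees

Two derivations of id * id:
  H ⇒ C * H ⇒ P * H ⇒ id * H ⇒ id * C ⇒ id * P ⇒ id * id
  H ⇒ H * C ⇒ C * C ⇒ P * C ⇒ id * C ⇒ id * P ⇒ id * id

id * id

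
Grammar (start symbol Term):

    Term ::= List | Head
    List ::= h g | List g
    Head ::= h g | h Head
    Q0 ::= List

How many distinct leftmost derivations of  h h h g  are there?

1

Parse trees for h h h g:
  [Term [Head h [Head h [Head h g]]]]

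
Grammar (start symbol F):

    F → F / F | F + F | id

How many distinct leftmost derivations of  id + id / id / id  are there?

Parse trees for id + id / id / id:
  [F [F [F id] + [F id]] / [F [F id] / [F id]]]
  [F [F [F [F id] + [F id]] / [F id]] / [F id]]
  [F [F [F id] + [F [F id] / [F id]]] / [F id]]
  [F [F id] + [F [F id] / [F [F id] / [F id]]]]
  [F [F id] + [F [F [F id] / [F id]] / [F id]]]

5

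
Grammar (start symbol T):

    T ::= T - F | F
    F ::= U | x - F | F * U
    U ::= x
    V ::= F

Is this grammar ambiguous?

Ambiguous

Witness: x - x

Derivation 1: T ⇒ T - F ⇒ F - F ⇒ U - F ⇒ x - F ⇒ x - U ⇒ x - x
Derivation 2: T ⇒ F ⇒ x - F ⇒ x - U ⇒ x - x

Two distinct leftmost derivations for the same string.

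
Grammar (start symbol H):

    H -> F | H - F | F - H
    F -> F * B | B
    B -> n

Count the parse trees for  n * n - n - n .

Parse trees for n * n - n - n:
  [H [H [H [F [F [B n]] * [B n]]] - [F [B n]]] - [F [B n]]]
  [H [H [F [F [B n]] * [B n]] - [H [F [B n]]]] - [F [B n]]]
  [H [F [F [B n]] * [B n]] - [H [H [F [B n]]] - [F [B n]]]]
  [H [F [F [B n]] * [B n]] - [H [F [B n]] - [H [F [B n]]]]]

4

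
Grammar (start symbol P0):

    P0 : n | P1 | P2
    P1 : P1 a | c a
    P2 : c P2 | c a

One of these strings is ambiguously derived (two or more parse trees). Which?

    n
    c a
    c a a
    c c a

n: 1 tree
c a: 2 trees
c a a: 1 tree
c c a: 1 tree

c a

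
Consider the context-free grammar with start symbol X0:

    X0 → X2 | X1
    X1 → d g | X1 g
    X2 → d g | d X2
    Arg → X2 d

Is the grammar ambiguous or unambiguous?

Ambiguous

Witness: d g

Derivation 1: X0 ⇒ X2 ⇒ d g
Derivation 2: X0 ⇒ X1 ⇒ d g

Two distinct leftmost derivations for the same string.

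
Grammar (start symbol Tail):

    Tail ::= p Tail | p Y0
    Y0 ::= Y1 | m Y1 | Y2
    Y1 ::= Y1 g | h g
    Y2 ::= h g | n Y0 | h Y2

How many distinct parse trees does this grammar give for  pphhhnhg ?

2

Parse trees for pphhhnhg:
  [Tail p [Tail p [Y0 [Y2 h [Y2 h [Y2 h [Y2 n [Y0 [Y1 h g]]]]]]]]]
  [Tail p [Tail p [Y0 [Y2 h [Y2 h [Y2 h [Y2 n [Y0 [Y2 h g]]]]]]]]]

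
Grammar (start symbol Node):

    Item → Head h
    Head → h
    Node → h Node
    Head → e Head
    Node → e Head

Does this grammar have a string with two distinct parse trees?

Unambiguous

(Item is unreachable from Node, so its rules don't affect L(Node).) Each reachable nonterminal has at most one production per leading terminal, and all productions are right-linear; the derivation is determined token-by-token.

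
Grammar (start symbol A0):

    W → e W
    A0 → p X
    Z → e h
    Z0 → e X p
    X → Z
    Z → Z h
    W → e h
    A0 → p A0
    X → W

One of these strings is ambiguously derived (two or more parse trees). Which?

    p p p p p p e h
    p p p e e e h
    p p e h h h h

p p p p p p e h

p p p p p p e h: 2 trees
p p p e e e h: 1 tree
p p e h h h h: 1 tree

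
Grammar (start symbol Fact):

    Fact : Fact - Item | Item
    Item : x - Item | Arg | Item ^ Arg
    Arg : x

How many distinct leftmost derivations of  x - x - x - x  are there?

Parse trees for x - x - x - x:
  [Fact [Fact [Item [Arg x]]] - [Item x - [Item x - [Item [Arg x]]]]]
  [Fact [Fact [Fact [Item [Arg x]]] - [Item [Arg x]]] - [Item x - [Item [Arg x]]]]
  [Fact [Fact [Item x - [Item [Arg x]]]] - [Item x - [Item [Arg x]]]]
  [Fact [Fact [Fact [Item [Arg x]]] - [Item x - [Item [Arg x]]]] - [Item [Arg x]]]
  [Fact [Fact [Fact [Fact [Item [Arg x]]] - [Item [Arg x]]] - [Item [Arg x]]] - [Item [Arg x]]]
  [Fact [Fact [Fact [Item x - [Item [Arg x]]]] - [Item [Arg x]]] - [Item [Arg x]]]
  [Fact [Fact [Item x - [Item x - [Item [Arg x]]]]] - [Item [Arg x]]]
  [Fact [Item x - [Item x - [Item x - [Item [Arg x]]]]]]

8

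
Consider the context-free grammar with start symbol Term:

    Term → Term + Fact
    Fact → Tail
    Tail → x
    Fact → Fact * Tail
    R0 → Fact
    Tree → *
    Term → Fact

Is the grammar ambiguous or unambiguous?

Only Term, Fact, Tail are reachable from Term; ignoring the rest: Term → Term + Fact | Fact  ;  Fact → Fact * Tail | Tail  — a left-associative chain with Tail at the bottom. Each string factors uniquely by precedence.

Unambiguous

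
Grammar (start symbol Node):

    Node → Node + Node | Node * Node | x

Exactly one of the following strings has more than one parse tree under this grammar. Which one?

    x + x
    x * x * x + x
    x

x * x * x + x

x + x: 1 tree
x * x * x + x: 5 trees
x: 1 tree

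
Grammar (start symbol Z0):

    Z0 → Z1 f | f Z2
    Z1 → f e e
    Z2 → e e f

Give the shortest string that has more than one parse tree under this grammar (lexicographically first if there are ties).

length 4: f e e f has 2 parse trees

Two derivations of f e e f:
  Z0 ⇒ Z1 f ⇒ f e e f
  Z0 ⇒ f Z2 ⇒ f e e f

f e e f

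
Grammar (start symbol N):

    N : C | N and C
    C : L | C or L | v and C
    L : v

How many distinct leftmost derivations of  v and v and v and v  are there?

Parse trees for v and v and v and v:
  [N [C v and [C v and [C v and [C [L v]]]]]]
  [N [N [C [L v]]] and [C v and [C v and [C [L v]]]]]
  [N [N [C v and [C [L v]]]] and [C v and [C [L v]]]]
  [N [N [N [C [L v]]] and [C [L v]]] and [C v and [C [L v]]]]
  [N [N [C v and [C v and [C [L v]]]]] and [C [L v]]]
  [N [N [N [C [L v]]] and [C v and [C [L v]]]] and [C [L v]]]
  [N [N [N [C v and [C [L v]]]] and [C [L v]]] and [C [L v]]]
  [N [N [N [N [C [L v]]] and [C [L v]]] and [C [L v]]] and [C [L v]]]

8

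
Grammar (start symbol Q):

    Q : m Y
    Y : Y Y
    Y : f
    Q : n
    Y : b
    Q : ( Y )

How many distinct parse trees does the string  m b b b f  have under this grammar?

5

Parse trees for m b b b f:
  [Q m [Y [Y b] [Y [Y b] [Y [Y b] [Y f]]]]]
  [Q m [Y [Y b] [Y [Y [Y b] [Y b]] [Y f]]]]
  [Q m [Y [Y [Y b] [Y b]] [Y [Y b] [Y f]]]]
  [Q m [Y [Y [Y b] [Y [Y b] [Y b]]] [Y f]]]
  [Q m [Y [Y [Y [Y b] [Y b]] [Y b]] [Y f]]]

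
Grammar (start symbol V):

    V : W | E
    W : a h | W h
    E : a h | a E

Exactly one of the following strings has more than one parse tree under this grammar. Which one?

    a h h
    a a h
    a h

a h h: 1 tree
a a h: 1 tree
a h: 2 trees

a h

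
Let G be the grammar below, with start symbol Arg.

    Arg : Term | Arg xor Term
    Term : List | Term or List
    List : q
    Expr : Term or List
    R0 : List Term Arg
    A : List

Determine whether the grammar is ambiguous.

(Expr, R0, A are unreachable from Arg, so their rules don't affect L(Arg).) Arg → Arg xor Term | Term  ;  Term → Term or List | List  — a left-associative chain with List at the bottom. Each string factors uniquely by precedence.

Unambiguous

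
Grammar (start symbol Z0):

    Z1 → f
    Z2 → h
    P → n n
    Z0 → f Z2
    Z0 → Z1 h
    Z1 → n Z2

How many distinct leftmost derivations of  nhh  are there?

Parse trees for nhh:
  [Z0 [Z1 n [Z2 h]] h]

1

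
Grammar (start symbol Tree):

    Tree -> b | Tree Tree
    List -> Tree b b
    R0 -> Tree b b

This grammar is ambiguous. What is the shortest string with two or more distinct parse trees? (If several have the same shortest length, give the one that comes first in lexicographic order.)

length 1: no string has ≥2 trees
length 2: no string has ≥2 trees
length 3: b b b has 2 parse trees

Two derivations of b b b:
  Tree ⇒ Tree Tree ⇒ b Tree ⇒ b Tree Tree ⇒ b b Tree ⇒ b b b
  Tree ⇒ Tree Tree ⇒ Tree Tree Tree ⇒ b Tree Tree ⇒ b b Tree ⇒ b b b

b b b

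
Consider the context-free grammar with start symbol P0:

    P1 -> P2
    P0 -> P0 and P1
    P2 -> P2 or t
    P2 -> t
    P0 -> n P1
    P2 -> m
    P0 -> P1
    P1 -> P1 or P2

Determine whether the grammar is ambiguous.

Ambiguous

Witness: m or t

Derivation 1: P0 ⇒ P1 ⇒ P2 ⇒ P2 or t ⇒ m or t
Derivation 2: P0 ⇒ P1 ⇒ P1 or P2 ⇒ P2 or P2 ⇒ m or P2 ⇒ m or t

Two distinct leftmost derivations for the same string.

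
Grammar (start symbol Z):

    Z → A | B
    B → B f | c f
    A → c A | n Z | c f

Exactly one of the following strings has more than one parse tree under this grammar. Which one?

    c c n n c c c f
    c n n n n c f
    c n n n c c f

c c n n c c c f: 1 tree
c n n n n c f: 2 trees
c n n n c c f: 1 tree

c n n n n c f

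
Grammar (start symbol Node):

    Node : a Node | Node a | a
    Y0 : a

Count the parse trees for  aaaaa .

16

Parse trees for aaaaa (showing first 6 of 16):
  [Node a [Node a [Node a [Node a [Node a]]]]]
  [Node a [Node a [Node a [Node [Node a] a]]]]
  [Node a [Node a [Node [Node a [Node a]] a]]]
  [Node a [Node a [Node [Node [Node a] a] a]]]
  [Node a [Node [Node a [Node a [Node a]]] a]]
  [Node a [Node [Node a [Node [Node a] a]] a]]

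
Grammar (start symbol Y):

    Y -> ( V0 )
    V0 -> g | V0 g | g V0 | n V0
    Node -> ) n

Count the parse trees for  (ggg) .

4

Parse trees for (ggg):
  [Y ( [V0 [V0 [V0 g] g] g] )]
  [Y ( [V0 [V0 g [V0 g]] g] )]
  [Y ( [V0 g [V0 [V0 g] g]] )]
  [Y ( [V0 g [V0 g [V0 g]]] )]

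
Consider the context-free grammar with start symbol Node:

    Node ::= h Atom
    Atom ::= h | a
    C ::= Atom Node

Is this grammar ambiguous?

(C is unreachable from Node, so its rules don't affect L(Node).) The reachable rules are right-linear with at most one rule per (nonterminal, next-terminal) pair. Each input token forces the next rule, so parsing is deterministic.

Unambiguous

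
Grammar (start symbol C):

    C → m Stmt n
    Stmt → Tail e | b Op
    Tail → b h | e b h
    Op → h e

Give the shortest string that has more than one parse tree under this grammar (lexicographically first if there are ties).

m b h e n

length 5: m b h e n has 2 parse trees

Two derivations of m b h e n:
  C ⇒ m Stmt n ⇒ m Tail e n ⇒ m b h e n
  C ⇒ m Stmt n ⇒ m b Op n ⇒ m b h e n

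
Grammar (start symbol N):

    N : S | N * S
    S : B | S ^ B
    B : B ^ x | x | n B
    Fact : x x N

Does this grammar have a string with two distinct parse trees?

Ambiguous

Witness: x ^ x

Derivation 1: N ⇒ S ⇒ B ⇒ B ^ x ⇒ x ^ x
Derivation 2: N ⇒ S ⇒ S ^ B ⇒ B ^ B ⇒ x ^ B ⇒ x ^ x

Two distinct leftmost derivations for the same string.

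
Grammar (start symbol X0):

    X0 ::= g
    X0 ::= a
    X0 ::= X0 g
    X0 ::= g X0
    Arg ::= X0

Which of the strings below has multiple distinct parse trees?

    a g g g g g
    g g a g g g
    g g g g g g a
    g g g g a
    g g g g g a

a g g g g g: 1 tree
g g a g g g: 10 trees
g g g g g g a: 1 tree
g g g g a: 1 tree
g g g g g a: 1 tree

g g a g g g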